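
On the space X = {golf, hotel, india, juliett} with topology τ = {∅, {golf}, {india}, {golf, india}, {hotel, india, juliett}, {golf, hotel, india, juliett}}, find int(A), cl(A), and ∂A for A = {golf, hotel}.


int(A) = {golf}, cl(A) = {golf, hotel, juliett}, ∂A = {hotel, juliett}.

Closed sets in (X, τ) are complements of opens:
  closed(X, τ) = {∅, {golf}, {hotel, juliett}, {golf, hotel, juliett}, {hotel, india, juliett}, {golf, hotel, india, juliett}}.
int(A) = ⋃ {U ∈ τ : U ⊆ A}. Opens contained in A: ∅, {golf}.
Taking the union of these: int(A) = {golf}.
cl(A) = ⋂ {C closed : A ⊆ C}. Closed sets containing A: {golf, hotel, juliett}, {golf, hotel, india, juliett}.
Intersecting these: cl(A) = {golf, hotel, juliett}.
∂A = cl(A) ∖ int(A) = {golf, hotel, juliett} ∖ {golf} = {hotel, juliett}.


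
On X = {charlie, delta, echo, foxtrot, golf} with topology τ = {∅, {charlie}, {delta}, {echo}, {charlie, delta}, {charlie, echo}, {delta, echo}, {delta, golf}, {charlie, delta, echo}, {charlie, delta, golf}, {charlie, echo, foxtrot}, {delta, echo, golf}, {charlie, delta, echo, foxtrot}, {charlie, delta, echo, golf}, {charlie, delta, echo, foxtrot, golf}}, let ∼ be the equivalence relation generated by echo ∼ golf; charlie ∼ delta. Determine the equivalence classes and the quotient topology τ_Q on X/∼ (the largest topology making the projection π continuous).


X/∼ = {[charlie=delta], [echo=golf], [foxtrot]}; |τ_Q| = 4.

Equivalence classes: [charlie=delta], [echo=golf], [foxtrot].
Quotient map π: X → X/∼ sends charlie ↦ [charlie=delta], delta ↦ [charlie=delta], echo ↦ [echo=golf], foxtrot ↦ [foxtrot], golf ↦ [echo=golf].
For each subset V ⊆ X/∼, compute π^{-1}(V) ⊆ X and check whether π^{-1}(V) ∈ τ. V is open in τ_Q iff π^{-1}(V) ∈ τ.
  V = {}: π^{-1}(V) = ∅ ∈ τ ✓.
  V = {[charlie=delta]}: π^{-1}(V) = {charlie, delta} ∈ τ ✓.
  V = {[echo=golf]}: π^{-1}(V) = {echo, golf} ∉ τ ✗.
  V = {[charlie=delta], [echo=golf]}: π^{-1}(V) = {charlie, delta, echo, golf} ∈ τ ✓.
  V = {[foxtrot]}: π^{-1}(V) = {foxtrot} ∉ τ ✗.
  V = {[charlie=delta], [foxtrot]}: π^{-1}(V) = {charlie, delta, foxtrot} ∉ τ ✗.
  V = {[echo=golf], [foxtrot]}: π^{-1}(V) = {echo, foxtrot, golf} ∉ τ ✗.
  V = {[charlie=delta], [echo=golf], [foxtrot]}: π^{-1}(V) = {charlie, delta, echo, foxtrot, golf} ∈ τ ✓.
Open sets in the quotient: τ_Q = {{}, {[charlie=delta]}, {[charlie=delta], [echo=golf]}, {[charlie=delta], [echo=golf], [foxtrot]}} (4 elements).


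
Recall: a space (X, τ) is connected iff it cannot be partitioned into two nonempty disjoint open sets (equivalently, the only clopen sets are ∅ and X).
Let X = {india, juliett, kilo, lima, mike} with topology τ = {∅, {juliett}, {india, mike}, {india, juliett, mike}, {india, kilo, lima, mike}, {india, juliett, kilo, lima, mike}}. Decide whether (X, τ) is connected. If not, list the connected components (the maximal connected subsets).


(X, τ) is disconnected; components = [{juliett}, {india, kilo, lima, mike}].

Find clopen sets (U ∈ τ with X ∖ U ∈ τ):
  U = ∅, X ∖ U = {india, juliett, kilo, lima, mike} — both open, so U is clopen.
  U = {juliett}, X ∖ U = {india, kilo, lima, mike} — both open, so U is clopen.
  U = {india, kilo, lima, mike}, X ∖ U = {juliett} — both open, so U is clopen.
  U = {india, juliett, kilo, lima, mike}, X ∖ U = ∅ — both open, so U is clopen.
Nontrivial clopen(s) exist: e.g. {juliett}. So (X, τ) is disconnected.
Compute connected components by grouping points that agree on all clopens:
  component: {juliett}
  component: {india, kilo, lima, mike}


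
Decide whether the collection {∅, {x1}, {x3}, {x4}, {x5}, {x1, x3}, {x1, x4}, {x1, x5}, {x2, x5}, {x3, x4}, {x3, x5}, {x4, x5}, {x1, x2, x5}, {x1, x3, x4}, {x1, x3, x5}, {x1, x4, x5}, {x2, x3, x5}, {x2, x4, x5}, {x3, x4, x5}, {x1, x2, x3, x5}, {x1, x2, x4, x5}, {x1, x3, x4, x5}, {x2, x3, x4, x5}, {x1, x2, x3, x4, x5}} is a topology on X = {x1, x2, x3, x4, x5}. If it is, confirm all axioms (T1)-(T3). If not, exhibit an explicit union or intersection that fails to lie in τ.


τ IS a topology on X.

Axiom (T1): ∅ ∈ τ? Yes; X ∈ τ? Yes.
Axiom (T2/T3): check pairwise unions and intersections of members of τ.
All pairwise intersections and unions checked — each lies in τ. Therefore τ satisfies (T1), (T2), (T3): it IS a topology on X.


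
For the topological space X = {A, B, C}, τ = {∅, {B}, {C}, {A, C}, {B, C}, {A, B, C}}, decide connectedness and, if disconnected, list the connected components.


(X, τ) is disconnected; components = [{B}, {A, C}].

Find clopen sets (U ∈ τ with X ∖ U ∈ τ):
  U = ∅, X ∖ U = {A, B, C} — both open, so U is clopen.
  U = {B}, X ∖ U = {A, C} — both open, so U is clopen.
  U = {A, C}, X ∖ U = {B} — both open, so U is clopen.
  U = {A, B, C}, X ∖ U = ∅ — both open, so U is clopen.
Nontrivial clopen(s) exist: e.g. {B}. So (X, τ) is disconnected.
Compute connected components by grouping points that agree on all clopens:
  component: {B}
  component: {A, C}


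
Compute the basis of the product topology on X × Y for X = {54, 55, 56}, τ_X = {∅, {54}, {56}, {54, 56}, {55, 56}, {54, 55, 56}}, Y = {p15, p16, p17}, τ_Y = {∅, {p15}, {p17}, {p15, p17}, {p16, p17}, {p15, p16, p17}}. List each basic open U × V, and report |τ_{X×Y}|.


Basis B = {∅ × ∅, {54} × {p15}, {54} × {p17}, {56} × {p15}, {56} × {p17}, {54} × {p15, p17}, {54, 56} × {p15}, {54} × {p16, p17}, {54, 56} × {p17}, {55, 56} × {p15}, {55, 56} × {p17}, {56} × {p15, p17}, {56} × {p16, p17}, {54} × {p15, p16, p17}, {54, 55, 56} × {p15}, {54, 55, 56} × {p17}, {56} × {p15, p16, p17}, {54, 56} × {p15, p17}, {54, 56} × {p16, p17}, {55, 56} × {p15, p17}, {55, 56} × {p16, p17}, {54, 56} × {p15, p16, p17}, {54, 55, 56} × {p15, p17}, {54, 55, 56} × {p16, p17}, {55, 56} × {p15, p16, p17}, {54, 55, 56} × {p15, p16, p17}}; |τ_{X×Y}| = 108.

Enumerate products U × V with U ∈ τ_X, V ∈ τ_Y (deduplicated):
  ∅ × ∅ = {} (∅)
  {54} × {p15} = {(54,p15)}
  {54} × {p17} = {(54,p17)}
  {56} × {p15} = {(56,p15)}
  {56} × {p17} = {(56,p17)}
  {54} × {p15, p17} = {(54,p15), (54,p17)}
  {54, 56} × {p15} = {(54,p15), (56,p15)}
  {54} × {p16, p17} = {(54,p16), (54,p17)}
  {54, 56} × {p17} = {(54,p17), (56,p17)}
  {55, 56} × {p15} = {(55,p15), (56,p15)}
  {55, 56} × {p17} = {(55,p17), (56,p17)}
  {56} × {p15, p17} = {(56,p15), (56,p17)}
  {56} × {p16, p17} = {(56,p16), (56,p17)}
  {54} × {p15, p16, p17} = {(54,p15), (54,p16), (54,p17)}
  {54, 55, 56} × {p15} = {(54,p15), (55,p15), (56,p15)}
  {54, 55, 56} × {p17} = {(54,p17), (55,p17), (56,p17)}
  {56} × {p15, p16, p17} = {(56,p15), (56,p16), (56,p17)}
  {54, 56} × {p15, p17} = {(54,p15), (54,p17), (56,p15), (56,p17)}
  {54, 56} × {p16, p17} = {(54,p16), (54,p17), (56,p16), (56,p17)}
  {55, 56} × {p15, p17} = {(55,p15), (55,p17), (56,p15), (56,p17)}
  {55, 56} × {p16, p17} = {(55,p16), (55,p17), (56,p16), (56,p17)}
  {54, 56} × {p15, p16, p17} = {(54,p15), (54,p16), (54,p17), (56,p15), (56,p16), (56,p17)}
  {54, 55, 56} × {p15, p17} = {(54,p15), (54,p17), (55,p15), (55,p17), (56,p15), (56,p17)}
  {54, 55, 56} × {p16, p17} = {(54,p16), (54,p17), (55,p16), (55,p17), (56,p16), (56,p17)}
  {55, 56} × {p15, p16, p17} = {(55,p15), (55,p16), (55,p17), (56,p15), (56,p16), (56,p17)}
  {54, 55, 56} × {p15, p16, p17} = {(54,p15), (54,p16), (54,p17), (55,p15), (55,p16), (55,p17), (56,p15), (56,p16), (56,p17)}
These 26 distinct sets form the basis B.
Close under arbitrary unions to get τ_{X×Y}; counting gives |τ_{X×Y}| = 108.


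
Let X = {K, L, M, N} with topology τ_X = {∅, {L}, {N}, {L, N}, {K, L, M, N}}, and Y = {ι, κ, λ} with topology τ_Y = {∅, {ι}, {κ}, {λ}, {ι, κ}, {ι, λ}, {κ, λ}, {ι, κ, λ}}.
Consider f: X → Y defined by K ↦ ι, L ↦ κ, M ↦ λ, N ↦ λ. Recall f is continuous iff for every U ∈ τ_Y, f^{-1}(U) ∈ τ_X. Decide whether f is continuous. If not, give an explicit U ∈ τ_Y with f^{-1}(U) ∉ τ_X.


f is NOT continuous.

Compute f^{-1}(U) for each U ∈ τ_Y:
  U = ∅: f^{-1}(U) = ∅ ∈ τ_X ✓.
  U = {ι}: f^{-1}(U) = {K} ∉ τ_X ✗.
  U = {κ}: f^{-1}(U) = {L} ∈ τ_X ✓.
  U = {λ}: f^{-1}(U) = {M, N} ∉ τ_X ✗.
  U = {ι, κ}: f^{-1}(U) = {K, L} ∉ τ_X ✗.
  U = {ι, λ}: f^{-1}(U) = {K, M, N} ∉ τ_X ✗.
  U = {κ, λ}: f^{-1}(U) = {L, M, N} ∉ τ_X ✗.
  U = {ι, κ, λ}: f^{-1}(U) = {K, L, M, N} ∈ τ_X ✓.
Found U = {ι} with f^{-1}(U) = {K} not in τ_X. Therefore f is NOT continuous.


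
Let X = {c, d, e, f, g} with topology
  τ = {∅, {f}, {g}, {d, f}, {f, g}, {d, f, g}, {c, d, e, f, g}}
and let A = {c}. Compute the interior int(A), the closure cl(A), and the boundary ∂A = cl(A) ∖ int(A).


int(A) = ∅, cl(A) = {c, e}, ∂A = {c, e}.

Closed sets in (X, τ) are complements of opens:
  closed(X, τ) = {∅, {c, e}, {c, d, e}, {c, e, g}, {c, d, e, f}, {c, d, e, g}, {c, d, e, f, g}}.
int(A) = ⋃ {U ∈ τ : U ⊆ A}. Opens contained in A: ∅.
Taking the union of these: int(A) = ∅.
cl(A) = ⋂ {C closed : A ⊆ C}. Closed sets containing A: {c, e}, {c, d, e}, {c, e, g}, {c, d, e, f}, {c, d, e, g}, {c, d, e, f, g}.
Intersecting these: cl(A) = {c, e}.
∂A = cl(A) ∖ int(A) = {c, e} ∖ ∅ = {c, e}.


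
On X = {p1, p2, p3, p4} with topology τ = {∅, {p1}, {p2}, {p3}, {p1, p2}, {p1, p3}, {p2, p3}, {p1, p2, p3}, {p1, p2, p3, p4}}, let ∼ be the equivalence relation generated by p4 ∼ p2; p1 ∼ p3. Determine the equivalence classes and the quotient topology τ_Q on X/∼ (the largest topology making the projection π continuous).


X/∼ = {[p1=p3], [p2=p4]}; |τ_Q| = 3.

Equivalence classes: [p1=p3], [p2=p4].
Quotient map π: X → X/∼ sends p1 ↦ [p1=p3], p2 ↦ [p2=p4], p3 ↦ [p1=p3], p4 ↦ [p2=p4].
For each subset V ⊆ X/∼, compute π^{-1}(V) ⊆ X and check whether π^{-1}(V) ∈ τ. V is open in τ_Q iff π^{-1}(V) ∈ τ.
  V = {}: π^{-1}(V) = ∅ ∈ τ ✓.
  V = {[p1=p3]}: π^{-1}(V) = {p1, p3} ∈ τ ✓.
  V = {[p2=p4]}: π^{-1}(V) = {p2, p4} ∉ τ ✗.
  V = {[p1=p3], [p2=p4]}: π^{-1}(V) = {p1, p2, p3, p4} ∈ τ ✓.
Open sets in the quotient: τ_Q = {{}, {[p1=p3]}, {[p1=p3], [p2=p4]}} (3 elements).


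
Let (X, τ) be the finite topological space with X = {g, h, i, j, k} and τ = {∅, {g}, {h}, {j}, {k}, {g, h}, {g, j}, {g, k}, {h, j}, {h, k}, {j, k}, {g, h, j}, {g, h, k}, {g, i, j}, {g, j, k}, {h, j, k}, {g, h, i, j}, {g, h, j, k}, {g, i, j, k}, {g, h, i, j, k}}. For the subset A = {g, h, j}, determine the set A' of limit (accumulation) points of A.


A' = {i}

For each x ∈ X, list the open sets U ∈ τ with x ∈ U, then check whether U ∩ (A ∖ {x}) ≠ ∅ for every such U.
  x = g: open {g} ∋ x has {g} ∩ (A ∖ {g}) = ∅, so x is NOT a limit point.
  x = h: open {h} ∋ x has {h} ∩ (A ∖ {h}) = ∅, so x is NOT a limit point.
  x = i: opens ∋ x are {g, i, j}, {g, h, i, j}, {g, i, j, k}, {g, h, i, j, k}; each meets A ∖ {i}, so x IS a limit point.
  x = j: open {j} ∋ x has {j} ∩ (A ∖ {j}) = ∅, so x is NOT a limit point.
  x = k: open {k} ∋ x has {k} ∩ (A ∖ {k}) = ∅, so x is NOT a limit point.
Collecting: A' = {i}.


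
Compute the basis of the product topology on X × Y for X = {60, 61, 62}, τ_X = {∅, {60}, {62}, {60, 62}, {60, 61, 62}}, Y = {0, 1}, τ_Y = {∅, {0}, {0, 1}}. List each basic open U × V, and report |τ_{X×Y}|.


Basis B = {∅ × ∅, {60} × {0}, {62} × {0}, {60} × {0, 1}, {60, 62} × {0}, {62} × {0, 1}, {60, 61, 62} × {0}, {60, 62} × {0, 1}, {60, 61, 62} × {0, 1}}; |τ_{X×Y}| = 14.

Enumerate products U × V with U ∈ τ_X, V ∈ τ_Y (deduplicated):
  ∅ × ∅ = {} (∅)
  {60} × {0} = {(60,0)}
  {62} × {0} = {(62,0)}
  {60} × {0, 1} = {(60,0), (60,1)}
  {60, 62} × {0} = {(60,0), (62,0)}
  {62} × {0, 1} = {(62,0), (62,1)}
  {60, 61, 62} × {0} = {(60,0), (61,0), (62,0)}
  {60, 62} × {0, 1} = {(60,0), (60,1), (62,0), (62,1)}
  {60, 61, 62} × {0, 1} = {(60,0), (60,1), (61,0), (61,1), (62,0), (62,1)}
These 9 distinct sets form the basis B.
Close under arbitrary unions to get τ_{X×Y}; counting gives |τ_{X×Y}| = 14.


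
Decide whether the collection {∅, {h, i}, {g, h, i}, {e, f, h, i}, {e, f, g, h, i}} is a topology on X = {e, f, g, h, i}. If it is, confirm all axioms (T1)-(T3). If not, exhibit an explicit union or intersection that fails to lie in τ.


τ IS a topology on X.

Axiom (T1): ∅ ∈ τ? Yes; X ∈ τ? Yes.
Axiom (T2/T3): check pairwise unions and intersections of members of τ.
All pairwise intersections and unions checked — each lies in τ. Therefore τ satisfies (T1), (T2), (T3): it IS a topology on X.


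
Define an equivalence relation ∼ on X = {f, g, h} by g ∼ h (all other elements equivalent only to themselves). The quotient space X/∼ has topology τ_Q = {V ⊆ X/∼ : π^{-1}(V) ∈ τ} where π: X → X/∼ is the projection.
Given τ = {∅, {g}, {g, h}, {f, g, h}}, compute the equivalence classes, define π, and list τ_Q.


X/∼ = {[f], [g=h]}; |τ_Q| = 3.

Equivalence classes: [f], [g=h].
Quotient map π: X → X/∼ sends f ↦ [f], g ↦ [g=h], h ↦ [g=h].
For each subset V ⊆ X/∼, compute π^{-1}(V) ⊆ X and check whether π^{-1}(V) ∈ τ. V is open in τ_Q iff π^{-1}(V) ∈ τ.
  V = {}: π^{-1}(V) = ∅ ∈ τ ✓.
  V = {[f]}: π^{-1}(V) = {f} ∉ τ ✗.
  V = {[g=h]}: π^{-1}(V) = {g, h} ∈ τ ✓.
  V = {[f], [g=h]}: π^{-1}(V) = {f, g, h} ∈ τ ✓.
Open sets in the quotient: τ_Q = {{}, {[g=h]}, {[f], [g=h]}} (3 elements).


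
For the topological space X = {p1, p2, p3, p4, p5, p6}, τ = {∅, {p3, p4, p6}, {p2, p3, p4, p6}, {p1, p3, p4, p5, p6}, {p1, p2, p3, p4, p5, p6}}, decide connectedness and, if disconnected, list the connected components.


(X, τ) is connected.

Find clopen sets (U ∈ τ with X ∖ U ∈ τ):
  U = ∅, X ∖ U = {p1, p2, p3, p4, p5, p6} — both open, so U is clopen.
  U = {p1, p2, p3, p4, p5, p6}, X ∖ U = ∅ — both open, so U is clopen.
Only trivial clopens (∅ and X) exist, so (X, τ) is connected.
Compute connected components by grouping points that agree on all clopens:
  component: {p1, p2, p3, p4, p5, p6}


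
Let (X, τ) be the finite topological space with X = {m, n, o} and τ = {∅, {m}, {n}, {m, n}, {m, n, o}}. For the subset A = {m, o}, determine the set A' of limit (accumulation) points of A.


A' = {o}

For each x ∈ X, list the open sets U ∈ τ with x ∈ U, then check whether U ∩ (A ∖ {x}) ≠ ∅ for every such U.
  x = m: open {m} ∋ x has {m} ∩ (A ∖ {m}) = ∅, so x is NOT a limit point.
  x = n: open {n} ∋ x has {n} ∩ (A ∖ {n}) = ∅, so x is NOT a limit point.
  x = o: opens ∋ x are {m, n, o}; each meets A ∖ {o}, so x IS a limit point.
Collecting: A' = {o}.


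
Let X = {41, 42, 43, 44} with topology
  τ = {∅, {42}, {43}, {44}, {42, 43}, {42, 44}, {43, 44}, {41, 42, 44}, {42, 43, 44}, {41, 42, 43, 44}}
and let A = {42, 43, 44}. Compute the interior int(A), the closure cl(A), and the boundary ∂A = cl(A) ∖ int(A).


int(A) = {42, 43, 44}, cl(A) = {41, 42, 43, 44}, ∂A = {41}.

Closed sets in (X, τ) are complements of opens:
  closed(X, τ) = {∅, {41}, {43}, {41, 42}, {41, 43}, {41, 44}, {41, 42, 43}, {41, 42, 44}, {41, 43, 44}, {41, 42, 43, 44}}.
int(A) = ⋃ {U ∈ τ : U ⊆ A}. Opens contained in A: ∅, {42}, {43}, {44}, {42, 43}, {42, 44}, {43, 44}, {42, 43, 44}.
Taking the union of these: int(A) = {42, 43, 44}.
cl(A) = ⋂ {C closed : A ⊆ C}. Closed sets containing A: {41, 42, 43, 44}.
Intersecting these: cl(A) = {41, 42, 43, 44}.
∂A = cl(A) ∖ int(A) = {41, 42, 43, 44} ∖ {42, 43, 44} = {41}.


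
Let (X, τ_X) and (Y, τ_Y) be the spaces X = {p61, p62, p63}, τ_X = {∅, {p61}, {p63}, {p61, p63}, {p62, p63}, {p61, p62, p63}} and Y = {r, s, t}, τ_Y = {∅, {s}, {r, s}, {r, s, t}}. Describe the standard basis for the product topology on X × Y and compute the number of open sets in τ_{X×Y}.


Basis B = {∅ × ∅, {p61} × {s}, {p63} × {s}, {p61} × {r, s}, {p61, p63} × {s}, {p62, p63} × {s}, {p63} × {r, s}, {p61} × {r, s, t}, {p61, p62, p63} × {s}, {p63} × {r, s, t}, {p61, p63} × {r, s}, {p62, p63} × {r, s}, {p61, p63} × {r, s, t}, {p61, p62, p63} × {r, s}, {p62, p63} × {r, s, t}, {p61, p62, p63} × {r, s, t}}; |τ_{X×Y}| = 40.

Enumerate products U × V with U ∈ τ_X, V ∈ τ_Y (deduplicated):
  ∅ × ∅ = {} (∅)
  {p61} × {s} = {(p61,s)}
  {p63} × {s} = {(p63,s)}
  {p61} × {r, s} = {(p61,r), (p61,s)}
  {p61, p63} × {s} = {(p61,s), (p63,s)}
  {p62, p63} × {s} = {(p62,s), (p63,s)}
  {p63} × {r, s} = {(p63,r), (p63,s)}
  {p61} × {r, s, t} = {(p61,r), (p61,s), (p61,t)}
  {p61, p62, p63} × {s} = {(p61,s), (p62,s), (p63,s)}
  {p63} × {r, s, t} = {(p63,r), (p63,s), (p63,t)}
  {p61, p63} × {r, s} = {(p61,r), (p61,s), (p63,r), (p63,s)}
  {p62, p63} × {r, s} = {(p62,r), (p62,s), (p63,r), (p63,s)}
  {p61, p63} × {r, s, t} = {(p61,r), (p61,s), (p61,t), (p63,r), (p63,s), (p63,t)}
  {p61, p62, p63} × {r, s} = {(p61,r), (p61,s), (p62,r), (p62,s), (p63,r), (p63,s)}
  {p62, p63} × {r, s, t} = {(p62,r), (p62,s), (p62,t), (p63,r), (p63,s), (p63,t)}
  {p61, p62, p63} × {r, s, t} = {(p61,r), (p61,s), (p61,t), (p62,r), (p62,s), (p62,t), (p63,r), (p63,s), (p63,t)}
These 16 distinct sets form the basis B.
Close under arbitrary unions to get τ_{X×Y}; counting gives |τ_{X×Y}| = 40.


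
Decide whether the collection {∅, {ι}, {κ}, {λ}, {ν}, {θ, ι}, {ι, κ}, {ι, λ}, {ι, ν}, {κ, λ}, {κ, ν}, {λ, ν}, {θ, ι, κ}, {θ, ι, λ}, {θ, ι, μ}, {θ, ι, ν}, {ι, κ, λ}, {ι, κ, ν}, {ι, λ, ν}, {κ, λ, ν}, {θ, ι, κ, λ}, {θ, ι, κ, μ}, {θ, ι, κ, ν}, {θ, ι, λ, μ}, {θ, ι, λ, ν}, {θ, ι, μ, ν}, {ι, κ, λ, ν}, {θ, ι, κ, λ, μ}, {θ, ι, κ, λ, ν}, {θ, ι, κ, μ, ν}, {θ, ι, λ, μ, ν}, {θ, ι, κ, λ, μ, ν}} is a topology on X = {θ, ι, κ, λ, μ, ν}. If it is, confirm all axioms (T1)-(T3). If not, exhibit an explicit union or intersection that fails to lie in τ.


τ IS a topology on X.

Axiom (T1): ∅ ∈ τ? Yes; X ∈ τ? Yes.
Axiom (T2/T3): check pairwise unions and intersections of members of τ.
All pairwise intersections and unions checked — each lies in τ. Therefore τ satisfies (T1), (T2), (T3): it IS a topology on X.


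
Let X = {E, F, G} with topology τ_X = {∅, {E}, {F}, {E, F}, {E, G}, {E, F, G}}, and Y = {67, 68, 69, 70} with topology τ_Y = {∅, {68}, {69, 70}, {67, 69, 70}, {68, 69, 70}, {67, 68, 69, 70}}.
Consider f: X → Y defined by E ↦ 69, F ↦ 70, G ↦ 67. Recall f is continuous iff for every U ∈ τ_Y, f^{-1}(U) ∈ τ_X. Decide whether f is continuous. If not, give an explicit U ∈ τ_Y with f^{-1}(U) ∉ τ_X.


f IS continuous.

Compute f^{-1}(U) for each U ∈ τ_Y:
  U = ∅: f^{-1}(U) = ∅ ∈ τ_X ✓.
  U = {68}: f^{-1}(U) = ∅ ∈ τ_X ✓.
  U = {69, 70}: f^{-1}(U) = {E, F} ∈ τ_X ✓.
  U = {67, 69, 70}: f^{-1}(U) = {E, F, G} ∈ τ_X ✓.
  U = {68, 69, 70}: f^{-1}(U) = {E, F} ∈ τ_X ✓.
  U = {67, 68, 69, 70}: f^{-1}(U) = {E, F, G} ∈ τ_X ✓.
Every preimage lies in τ_X, so f IS continuous.


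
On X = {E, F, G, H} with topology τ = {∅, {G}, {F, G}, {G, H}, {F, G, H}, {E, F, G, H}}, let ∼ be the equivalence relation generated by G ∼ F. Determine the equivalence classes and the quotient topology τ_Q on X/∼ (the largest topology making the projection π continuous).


X/∼ = {[E], [F=G], [H]}; |τ_Q| = 4.

Equivalence classes: [E], [F=G], [H].
Quotient map π: X → X/∼ sends E ↦ [E], F ↦ [F=G], G ↦ [F=G], H ↦ [H].
For each subset V ⊆ X/∼, compute π^{-1}(V) ⊆ X and check whether π^{-1}(V) ∈ τ. V is open in τ_Q iff π^{-1}(V) ∈ τ.
  V = {}: π^{-1}(V) = ∅ ∈ τ ✓.
  V = {[E]}: π^{-1}(V) = {E} ∉ τ ✗.
  V = {[F=G]}: π^{-1}(V) = {F, G} ∈ τ ✓.
  V = {[E], [F=G]}: π^{-1}(V) = {E, F, G} ∉ τ ✗.
  V = {[H]}: π^{-1}(V) = {H} ∉ τ ✗.
  V = {[E], [H]}: π^{-1}(V) = {E, H} ∉ τ ✗.
  V = {[F=G], [H]}: π^{-1}(V) = {F, G, H} ∈ τ ✓.
  V = {[E], [F=G], [H]}: π^{-1}(V) = {E, F, G, H} ∈ τ ✓.
Open sets in the quotient: τ_Q = {{}, {[F=G]}, {[F=G], [H]}, {[E], [F=G], [H]}} (4 elements).


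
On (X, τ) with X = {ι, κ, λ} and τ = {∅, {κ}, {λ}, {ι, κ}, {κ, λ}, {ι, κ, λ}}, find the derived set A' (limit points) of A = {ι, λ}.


A' = ∅

For each x ∈ X, list the open sets U ∈ τ with x ∈ U, then check whether U ∩ (A ∖ {x}) ≠ ∅ for every such U.
  x = ι: open {ι, κ} ∋ x has {ι, κ} ∩ (A ∖ {ι}) = ∅, so x is NOT a limit point.
  x = κ: open {κ} ∋ x has {κ} ∩ (A ∖ {κ}) = ∅, so x is NOT a limit point.
  x = λ: open {λ} ∋ x has {λ} ∩ (A ∖ {λ}) = ∅, so x is NOT a limit point.
Collecting: A' = ∅.


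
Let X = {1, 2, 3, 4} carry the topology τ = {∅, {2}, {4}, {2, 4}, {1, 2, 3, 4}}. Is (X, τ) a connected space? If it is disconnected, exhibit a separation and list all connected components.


(X, τ) is connected.

Find clopen sets (U ∈ τ with X ∖ U ∈ τ):
  U = ∅, X ∖ U = {1, 2, 3, 4} — both open, so U is clopen.
  U = {1, 2, 3, 4}, X ∖ U = ∅ — both open, so U is clopen.
Only trivial clopens (∅ and X) exist, so (X, τ) is connected.
Compute connected components by grouping points that agree on all clopens:
  component: {1, 2, 3, 4}


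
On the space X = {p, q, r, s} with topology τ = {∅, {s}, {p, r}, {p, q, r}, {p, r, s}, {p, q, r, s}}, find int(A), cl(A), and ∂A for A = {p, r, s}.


int(A) = {p, r, s}, cl(A) = {p, q, r, s}, ∂A = {q}.

Closed sets in (X, τ) are complements of opens:
  closed(X, τ) = {∅, {q}, {s}, {q, s}, {p, q, r}, {p, q, r, s}}.
int(A) = ⋃ {U ∈ τ : U ⊆ A}. Opens contained in A: ∅, {s}, {p, r}, {p, r, s}.
Taking the union of these: int(A) = {p, r, s}.
cl(A) = ⋂ {C closed : A ⊆ C}. Closed sets containing A: {p, q, r, s}.
Intersecting these: cl(A) = {p, q, r, s}.
∂A = cl(A) ∖ int(A) = {p, q, r, s} ∖ {p, r, s} = {q}.


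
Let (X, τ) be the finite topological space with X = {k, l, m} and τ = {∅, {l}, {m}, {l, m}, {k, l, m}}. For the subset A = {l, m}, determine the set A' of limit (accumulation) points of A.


A' = {k}

For each x ∈ X, list the open sets U ∈ τ with x ∈ U, then check whether U ∩ (A ∖ {x}) ≠ ∅ for every such U.
  x = k: opens ∋ x are {k, l, m}; each meets A ∖ {k}, so x IS a limit point.
  x = l: open {l} ∋ x has {l} ∩ (A ∖ {l}) = ∅, so x is NOT a limit point.
  x = m: open {m} ∋ x has {m} ∩ (A ∖ {m}) = ∅, so x is NOT a limit point.
Collecting: A' = {k}.


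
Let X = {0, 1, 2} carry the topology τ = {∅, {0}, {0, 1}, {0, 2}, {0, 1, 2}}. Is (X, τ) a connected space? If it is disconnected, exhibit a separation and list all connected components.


(X, τ) is connected.

Find clopen sets (U ∈ τ with X ∖ U ∈ τ):
  U = ∅, X ∖ U = {0, 1, 2} — both open, so U is clopen.
  U = {0, 1, 2}, X ∖ U = ∅ — both open, so U is clopen.
Only trivial clopens (∅ and X) exist, so (X, τ) is connected.
Compute connected components by grouping points that agree on all clopens:
  component: {0, 1, 2}


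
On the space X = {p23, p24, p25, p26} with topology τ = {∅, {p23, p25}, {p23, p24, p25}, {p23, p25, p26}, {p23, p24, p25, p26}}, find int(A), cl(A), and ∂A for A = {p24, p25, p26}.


int(A) = ∅, cl(A) = {p23, p24, p25, p26}, ∂A = {p23, p24, p25, p26}.

Closed sets in (X, τ) are complements of opens:
  closed(X, τ) = {∅, {p24}, {p26}, {p24, p26}, {p23, p24, p25, p26}}.
int(A) = ⋃ {U ∈ τ : U ⊆ A}. Opens contained in A: ∅.
Taking the union of these: int(A) = ∅.
cl(A) = ⋂ {C closed : A ⊆ C}. Closed sets containing A: {p23, p24, p25, p26}.
Intersecting these: cl(A) = {p23, p24, p25, p26}.
∂A = cl(A) ∖ int(A) = {p23, p24, p25, p26} ∖ ∅ = {p23, p24, p25, p26}.


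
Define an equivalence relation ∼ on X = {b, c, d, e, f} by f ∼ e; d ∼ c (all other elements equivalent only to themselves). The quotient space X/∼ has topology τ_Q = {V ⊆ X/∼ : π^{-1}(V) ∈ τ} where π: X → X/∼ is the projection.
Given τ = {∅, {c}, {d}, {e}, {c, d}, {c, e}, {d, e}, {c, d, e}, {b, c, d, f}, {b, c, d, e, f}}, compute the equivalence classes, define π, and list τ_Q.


X/∼ = {[b], [c=d], [e=f]}; |τ_Q| = 3.

Equivalence classes: [b], [c=d], [e=f].
Quotient map π: X → X/∼ sends b ↦ [b], c ↦ [c=d], d ↦ [c=d], e ↦ [e=f], f ↦ [e=f].
For each subset V ⊆ X/∼, compute π^{-1}(V) ⊆ X and check whether π^{-1}(V) ∈ τ. V is open in τ_Q iff π^{-1}(V) ∈ τ.
  V = {}: π^{-1}(V) = ∅ ∈ τ ✓.
  V = {[b]}: π^{-1}(V) = {b} ∉ τ ✗.
  V = {[c=d]}: π^{-1}(V) = {c, d} ∈ τ ✓.
  V = {[b], [c=d]}: π^{-1}(V) = {b, c, d} ∉ τ ✗.
  V = {[e=f]}: π^{-1}(V) = {e, f} ∉ τ ✗.
  V = {[b], [e=f]}: π^{-1}(V) = {b, e, f} ∉ τ ✗.
  V = {[c=d], [e=f]}: π^{-1}(V) = {c, d, e, f} ∉ τ ✗.
  V = {[b], [c=d], [e=f]}: π^{-1}(V) = {b, c, d, e, f} ∈ τ ✓.
Open sets in the quotient: τ_Q = {{}, {[c=d]}, {[b], [c=d], [e=f]}} (3 elements).


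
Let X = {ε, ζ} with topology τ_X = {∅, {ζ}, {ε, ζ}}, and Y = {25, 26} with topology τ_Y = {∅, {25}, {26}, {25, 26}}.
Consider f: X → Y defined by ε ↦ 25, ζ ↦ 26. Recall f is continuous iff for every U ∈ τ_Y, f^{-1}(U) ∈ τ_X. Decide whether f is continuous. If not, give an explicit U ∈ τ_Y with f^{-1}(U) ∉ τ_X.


f is NOT continuous.

Compute f^{-1}(U) for each U ∈ τ_Y:
  U = ∅: f^{-1}(U) = ∅ ∈ τ_X ✓.
  U = {25}: f^{-1}(U) = {ε} ∉ τ_X ✗.
  U = {26}: f^{-1}(U) = {ζ} ∈ τ_X ✓.
  U = {25, 26}: f^{-1}(U) = {ε, ζ} ∈ τ_X ✓.
Found U = {25} with f^{-1}(U) = {ε} not in τ_X. Therefore f is NOT continuous.


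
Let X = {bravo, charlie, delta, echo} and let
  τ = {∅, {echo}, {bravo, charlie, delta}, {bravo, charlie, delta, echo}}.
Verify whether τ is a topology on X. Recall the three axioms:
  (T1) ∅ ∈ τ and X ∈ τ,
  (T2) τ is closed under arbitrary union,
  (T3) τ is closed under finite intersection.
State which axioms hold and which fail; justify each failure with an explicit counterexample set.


τ IS a topology on X.

Axiom (T1): ∅ ∈ τ? Yes; X ∈ τ? Yes.
Axiom (T2/T3): check pairwise unions and intersections of members of τ.
All pairwise intersections and unions checked — each lies in τ. Therefore τ satisfies (T1), (T2), (T3): it IS a topology on X.


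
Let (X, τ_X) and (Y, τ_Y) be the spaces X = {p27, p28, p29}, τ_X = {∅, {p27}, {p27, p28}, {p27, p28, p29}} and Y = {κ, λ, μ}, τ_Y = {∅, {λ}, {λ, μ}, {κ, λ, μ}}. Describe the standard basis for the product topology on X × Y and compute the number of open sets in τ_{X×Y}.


Basis B = {∅ × ∅, {p27} × {λ}, {p27} × {λ, μ}, {p27, p28} × {λ}, {p27} × {κ, λ, μ}, {p27, p28, p29} × {λ}, {p27, p28} × {λ, μ}, {p27, p28} × {κ, λ, μ}, {p27, p28, p29} × {λ, μ}, {p27, p28, p29} × {κ, λ, μ}}; |τ_{X×Y}| = 20.

Enumerate products U × V with U ∈ τ_X, V ∈ τ_Y (deduplicated):
  ∅ × ∅ = {} (∅)
  {p27} × {λ} = {(p27,λ)}
  {p27} × {λ, μ} = {(p27,λ), (p27,μ)}
  {p27, p28} × {λ} = {(p27,λ), (p28,λ)}
  {p27} × {κ, λ, μ} = {(p27,κ), (p27,λ), (p27,μ)}
  {p27, p28, p29} × {λ} = {(p27,λ), (p28,λ), (p29,λ)}
  {p27, p28} × {λ, μ} = {(p27,λ), (p27,μ), (p28,λ), (p28,μ)}
  {p27, p28} × {κ, λ, μ} = {(p27,κ), (p27,λ), (p27,μ), (p28,κ), (p28,λ), (p28,μ)}
  {p27, p28, p29} × {λ, μ} = {(p27,λ), (p27,μ), (p28,λ), (p28,μ), (p29,λ), (p29,μ)}
  {p27, p28, p29} × {κ, λ, μ} = {(p27,κ), (p27,λ), (p27,μ), (p28,κ), (p28,λ), (p28,μ), (p29,κ), (p29,λ), (p29,μ)}
These 10 distinct sets form the basis B.
Close under arbitrary unions to get τ_{X×Y}; counting gives |τ_{X×Y}| = 20.


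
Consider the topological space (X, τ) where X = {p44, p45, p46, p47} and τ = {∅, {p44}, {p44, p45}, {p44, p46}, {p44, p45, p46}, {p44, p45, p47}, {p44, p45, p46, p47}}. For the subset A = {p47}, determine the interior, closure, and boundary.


int(A) = ∅, cl(A) = {p47}, ∂A = {p47}.

Closed sets in (X, τ) are complements of opens:
  closed(X, τ) = {∅, {p46}, {p47}, {p45, p47}, {p46, p47}, {p45, p46, p47}, {p44, p45, p46, p47}}.
int(A) = ⋃ {U ∈ τ : U ⊆ A}. Opens contained in A: ∅.
Taking the union of these: int(A) = ∅.
cl(A) = ⋂ {C closed : A ⊆ C}. Closed sets containing A: {p47}, {p45, p47}, {p46, p47}, {p45, p46, p47}, {p44, p45, p46, p47}.
Intersecting these: cl(A) = {p47}.
∂A = cl(A) ∖ int(A) = {p47} ∖ ∅ = {p47}.


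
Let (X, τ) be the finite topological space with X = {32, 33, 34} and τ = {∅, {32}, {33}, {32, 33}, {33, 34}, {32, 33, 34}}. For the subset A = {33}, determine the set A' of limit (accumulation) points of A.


A' = {34}

For each x ∈ X, list the open sets U ∈ τ with x ∈ U, then check whether U ∩ (A ∖ {x}) ≠ ∅ for every such U.
  x = 32: open {32} ∋ x has {32} ∩ (A ∖ {32}) = ∅, so x is NOT a limit point.
  x = 33: open {33} ∋ x has {33} ∩ (A ∖ {33}) = ∅, so x is NOT a limit point.
  x = 34: opens ∋ x are {33, 34}, {32, 33, 34}; each meets A ∖ {34}, so x IS a limit point.
Collecting: A' = {34}.


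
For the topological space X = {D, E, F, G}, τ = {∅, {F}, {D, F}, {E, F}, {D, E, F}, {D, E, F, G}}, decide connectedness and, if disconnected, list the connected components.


(X, τ) is connected.

Find clopen sets (U ∈ τ with X ∖ U ∈ τ):
  U = ∅, X ∖ U = {D, E, F, G} — both open, so U is clopen.
  U = {D, E, F, G}, X ∖ U = ∅ — both open, so U is clopen.
Only trivial clopens (∅ and X) exist, so (X, τ) is connected.
Compute connected components by grouping points that agree on all clopens:
  component: {D, E, F, G}


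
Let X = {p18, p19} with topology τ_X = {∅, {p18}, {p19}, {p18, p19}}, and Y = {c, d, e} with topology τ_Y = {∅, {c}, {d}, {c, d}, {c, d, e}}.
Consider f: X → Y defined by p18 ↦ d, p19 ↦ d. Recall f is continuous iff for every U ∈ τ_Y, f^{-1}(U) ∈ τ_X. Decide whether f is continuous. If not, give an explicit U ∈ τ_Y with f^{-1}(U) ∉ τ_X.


f IS continuous.

Compute f^{-1}(U) for each U ∈ τ_Y:
  U = ∅: f^{-1}(U) = ∅ ∈ τ_X ✓.
  U = {c}: f^{-1}(U) = ∅ ∈ τ_X ✓.
  U = {d}: f^{-1}(U) = {p18, p19} ∈ τ_X ✓.
  U = {c, d}: f^{-1}(U) = {p18, p19} ∈ τ_X ✓.
  U = {c, d, e}: f^{-1}(U) = {p18, p19} ∈ τ_X ✓.
Every preimage lies in τ_X, so f IS continuous.


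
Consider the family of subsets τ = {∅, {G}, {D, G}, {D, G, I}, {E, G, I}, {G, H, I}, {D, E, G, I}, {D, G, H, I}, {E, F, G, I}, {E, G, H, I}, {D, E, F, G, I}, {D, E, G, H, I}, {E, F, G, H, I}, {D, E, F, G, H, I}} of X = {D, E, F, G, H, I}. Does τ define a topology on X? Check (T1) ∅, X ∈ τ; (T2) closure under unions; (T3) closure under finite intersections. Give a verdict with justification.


τ is NOT a topology on X.

Axiom (T1): ∅ ∈ τ? Yes; X ∈ τ? Yes.
Axiom (T2/T3): check pairwise unions and intersections of members of τ.
Counterexample for (T3): {D, G, I} ∩ {E, G, I} = {G, I} ∉ τ. Therefore τ is NOT a topology.


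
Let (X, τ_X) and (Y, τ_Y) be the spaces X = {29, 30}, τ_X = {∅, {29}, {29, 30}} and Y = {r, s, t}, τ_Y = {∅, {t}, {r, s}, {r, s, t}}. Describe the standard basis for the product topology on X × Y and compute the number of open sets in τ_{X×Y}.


Basis B = {∅ × ∅, {29} × {t}, {29} × {r, s}, {29, 30} × {t}, {29} × {r, s, t}, {29, 30} × {r, s}, {29, 30} × {r, s, t}}; |τ_{X×Y}| = 9.

Enumerate products U × V with U ∈ τ_X, V ∈ τ_Y (deduplicated):
  ∅ × ∅ = {} (∅)
  {29} × {t} = {(29,t)}
  {29} × {r, s} = {(29,r), (29,s)}
  {29, 30} × {t} = {(29,t), (30,t)}
  {29} × {r, s, t} = {(29,r), (29,s), (29,t)}
  {29, 30} × {r, s} = {(29,r), (29,s), (30,r), (30,s)}
  {29, 30} × {r, s, t} = {(29,r), (29,s), (29,t), (30,r), (30,s), (30,t)}
These 7 distinct sets form the basis B.
Close under arbitrary unions to get τ_{X×Y}; counting gives |τ_{X×Y}| = 9.


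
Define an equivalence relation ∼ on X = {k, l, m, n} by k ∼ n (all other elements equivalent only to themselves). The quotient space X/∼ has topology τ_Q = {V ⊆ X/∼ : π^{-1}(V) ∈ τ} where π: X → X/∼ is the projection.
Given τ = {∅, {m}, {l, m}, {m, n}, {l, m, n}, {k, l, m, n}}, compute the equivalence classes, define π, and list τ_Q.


X/∼ = {[k=n], [l], [m]}; |τ_Q| = 4.

Equivalence classes: [k=n], [l], [m].
Quotient map π: X → X/∼ sends k ↦ [k=n], l ↦ [l], m ↦ [m], n ↦ [k=n].
For each subset V ⊆ X/∼, compute π^{-1}(V) ⊆ X and check whether π^{-1}(V) ∈ τ. V is open in τ_Q iff π^{-1}(V) ∈ τ.
  V = {}: π^{-1}(V) = ∅ ∈ τ ✓.
  V = {[k=n]}: π^{-1}(V) = {k, n} ∉ τ ✗.
  V = {[l]}: π^{-1}(V) = {l} ∉ τ ✗.
  V = {[k=n], [l]}: π^{-1}(V) = {k, l, n} ∉ τ ✗.
  V = {[m]}: π^{-1}(V) = {m} ∈ τ ✓.
  V = {[k=n], [m]}: π^{-1}(V) = {k, m, n} ∉ τ ✗.
  V = {[l], [m]}: π^{-1}(V) = {l, m} ∈ τ ✓.
  V = {[k=n], [l], [m]}: π^{-1}(V) = {k, l, m, n} ∈ τ ✓.
Open sets in the quotient: τ_Q = {{}, {[m]}, {[l], [m]}, {[k=n], [l], [m]}} (4 elements).


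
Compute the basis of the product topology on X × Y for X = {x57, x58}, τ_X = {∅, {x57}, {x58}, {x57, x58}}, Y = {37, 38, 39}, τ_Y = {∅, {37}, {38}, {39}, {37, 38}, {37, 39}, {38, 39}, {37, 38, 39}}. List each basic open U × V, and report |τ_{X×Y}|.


Basis B = {∅ × ∅, {x57} × {37}, {x57} × {38}, {x57} × {39}, {x58} × {37}, {x58} × {38}, {x58} × {39}, {x57} × {37, 38}, {x57} × {37, 39}, {x57, x58} × {37}, {x57} × {38, 39}, {x57, x58} × {38}, {x57, x58} × {39}, {x58} × {37, 38}, {x58} × {37, 39}, {x58} × {38, 39}, {x57} × {37, 38, 39}, {x58} × {37, 38, 39}, {x57, x58} × {37, 38}, {x57, x58} × {37, 39}, {x57, x58} × {38, 39}, {x57, x58} × {37, 38, 39}}; |τ_{X×Y}| = 64.

Enumerate products U × V with U ∈ τ_X, V ∈ τ_Y (deduplicated):
  ∅ × ∅ = {} (∅)
  {x57} × {37} = {(x57,37)}
  {x57} × {38} = {(x57,38)}
  {x57} × {39} = {(x57,39)}
  {x58} × {37} = {(x58,37)}
  {x58} × {38} = {(x58,38)}
  {x58} × {39} = {(x58,39)}
  {x57} × {37, 38} = {(x57,37), (x57,38)}
  {x57} × {37, 39} = {(x57,37), (x57,39)}
  {x57, x58} × {37} = {(x57,37), (x58,37)}
  {x57} × {38, 39} = {(x57,38), (x57,39)}
  {x57, x58} × {38} = {(x57,38), (x58,38)}
  {x57, x58} × {39} = {(x57,39), (x58,39)}
  {x58} × {37, 38} = {(x58,37), (x58,38)}
  {x58} × {37, 39} = {(x58,37), (x58,39)}
  {x58} × {38, 39} = {(x58,38), (x58,39)}
  {x57} × {37, 38, 39} = {(x57,37), (x57,38), (x57,39)}
  {x58} × {37, 38, 39} = {(x58,37), (x58,38), (x58,39)}
  {x57, x58} × {37, 38} = {(x57,37), (x57,38), (x58,37), (x58,38)}
  {x57, x58} × {37, 39} = {(x57,37), (x57,39), (x58,37), (x58,39)}
  {x57, x58} × {38, 39} = {(x57,38), (x57,39), (x58,38), (x58,39)}
  {x57, x58} × {37, 38, 39} = {(x57,37), (x57,38), (x57,39), (x58,37), (x58,38), (x58,39)}
These 22 distinct sets form the basis B.
Close under arbitrary unions to get τ_{X×Y}; counting gives |τ_{X×Y}| = 64.


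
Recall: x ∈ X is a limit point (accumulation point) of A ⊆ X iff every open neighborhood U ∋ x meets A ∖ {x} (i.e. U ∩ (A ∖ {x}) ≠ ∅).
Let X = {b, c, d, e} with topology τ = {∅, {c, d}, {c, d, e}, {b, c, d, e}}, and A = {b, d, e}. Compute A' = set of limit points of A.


A' = {b, c, e}

For each x ∈ X, list the open sets U ∈ τ with x ∈ U, then check whether U ∩ (A ∖ {x}) ≠ ∅ for every such U.
  x = b: opens ∋ x are {b, c, d, e}; each meets A ∖ {b}, so x IS a limit point.
  x = c: opens ∋ x are {c, d}, {c, d, e}, {b, c, d, e}; each meets A ∖ {c}, so x IS a limit point.
  x = d: open {c, d} ∋ x has {c, d} ∩ (A ∖ {d}) = ∅, so x is NOT a limit point.
  x = e: opens ∋ x are {c, d, e}, {b, c, d, e}; each meets A ∖ {e}, so x IS a limit point.
Collecting: A' = {b, c, e}.


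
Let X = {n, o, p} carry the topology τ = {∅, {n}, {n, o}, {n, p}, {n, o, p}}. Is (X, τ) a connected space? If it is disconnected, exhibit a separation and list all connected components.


(X, τ) is connected.

Find clopen sets (U ∈ τ with X ∖ U ∈ τ):
  U = ∅, X ∖ U = {n, o, p} — both open, so U is clopen.
  U = {n, o, p}, X ∖ U = ∅ — both open, so U is clopen.
Only trivial clopens (∅ and X) exist, so (X, τ) is connected.
Compute connected components by grouping points that agree on all clopens:
  component: {n, o, p}


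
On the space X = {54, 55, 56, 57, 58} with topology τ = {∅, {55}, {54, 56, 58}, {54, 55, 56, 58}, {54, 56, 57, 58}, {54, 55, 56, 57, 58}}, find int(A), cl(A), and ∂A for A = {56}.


int(A) = ∅, cl(A) = {54, 56, 57, 58}, ∂A = {54, 56, 57, 58}.

Closed sets in (X, τ) are complements of opens:
  closed(X, τ) = {∅, {55}, {57}, {55, 57}, {54, 56, 57, 58}, {54, 55, 56, 57, 58}}.
int(A) = ⋃ {U ∈ τ : U ⊆ A}. Opens contained in A: ∅.
Taking the union of these: int(A) = ∅.
cl(A) = ⋂ {C closed : A ⊆ C}. Closed sets containing A: {54, 56, 57, 58}, {54, 55, 56, 57, 58}.
Intersecting these: cl(A) = {54, 56, 57, 58}.
∂A = cl(A) ∖ int(A) = {54, 56, 57, 58} ∖ ∅ = {54, 56, 57, 58}.


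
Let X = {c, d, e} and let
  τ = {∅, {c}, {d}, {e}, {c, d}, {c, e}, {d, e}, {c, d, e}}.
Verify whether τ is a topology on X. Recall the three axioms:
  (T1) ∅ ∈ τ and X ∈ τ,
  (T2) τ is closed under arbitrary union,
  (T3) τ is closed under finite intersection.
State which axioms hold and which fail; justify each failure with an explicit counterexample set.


τ IS a topology on X.

Axiom (T1): ∅ ∈ τ? Yes; X ∈ τ? Yes.
Axiom (T2/T3): check pairwise unions and intersections of members of τ.
All pairwise intersections and unions checked — each lies in τ. Therefore τ satisfies (T1), (T2), (T3): it IS a topology on X.


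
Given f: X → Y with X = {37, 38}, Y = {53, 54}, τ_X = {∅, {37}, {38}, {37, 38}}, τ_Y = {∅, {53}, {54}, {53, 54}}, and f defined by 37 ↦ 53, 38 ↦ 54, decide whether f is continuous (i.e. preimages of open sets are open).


f IS continuous.

Compute f^{-1}(U) for each U ∈ τ_Y:
  U = ∅: f^{-1}(U) = ∅ ∈ τ_X ✓.
  U = {53}: f^{-1}(U) = {37} ∈ τ_X ✓.
  U = {54}: f^{-1}(U) = {38} ∈ τ_X ✓.
  U = {53, 54}: f^{-1}(U) = {37, 38} ∈ τ_X ✓.
Every preimage lies in τ_X, so f IS continuous.


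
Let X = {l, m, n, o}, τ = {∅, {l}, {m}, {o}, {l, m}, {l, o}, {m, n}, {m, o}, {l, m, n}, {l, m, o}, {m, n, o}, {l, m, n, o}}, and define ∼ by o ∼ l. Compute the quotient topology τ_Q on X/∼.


X/∼ = {[l=o], [m], [n]}; |τ_Q| = 6.

Equivalence classes: [l=o], [m], [n].
Quotient map π: X → X/∼ sends l ↦ [l=o], m ↦ [m], n ↦ [n], o ↦ [l=o].
For each subset V ⊆ X/∼, compute π^{-1}(V) ⊆ X and check whether π^{-1}(V) ∈ τ. V is open in τ_Q iff π^{-1}(V) ∈ τ.
  V = {}: π^{-1}(V) = ∅ ∈ τ ✓.
  V = {[l=o]}: π^{-1}(V) = {l, o} ∈ τ ✓.
  V = {[m]}: π^{-1}(V) = {m} ∈ τ ✓.
  V = {[l=o], [m]}: π^{-1}(V) = {l, m, o} ∈ τ ✓.
  V = {[n]}: π^{-1}(V) = {n} ∉ τ ✗.
  V = {[l=o], [n]}: π^{-1}(V) = {l, n, o} ∉ τ ✗.
  V = {[m], [n]}: π^{-1}(V) = {m, n} ∈ τ ✓.
  V = {[l=o], [m], [n]}: π^{-1}(V) = {l, m, n, o} ∈ τ ✓.
Open sets in the quotient: τ_Q = {{}, {[l=o]}, {[m]}, {[l=o], [m]}, {[m], [n]}, {[l=o], [m], [n]}} (6 elements).


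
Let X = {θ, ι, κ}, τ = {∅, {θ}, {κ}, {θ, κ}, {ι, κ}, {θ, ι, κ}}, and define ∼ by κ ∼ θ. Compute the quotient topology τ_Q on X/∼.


X/∼ = {[θ=κ], [ι]}; |τ_Q| = 3.

Equivalence classes: [θ=κ], [ι].
Quotient map π: X → X/∼ sends θ ↦ [θ=κ], ι ↦ [ι], κ ↦ [θ=κ].
For each subset V ⊆ X/∼, compute π^{-1}(V) ⊆ X and check whether π^{-1}(V) ∈ τ. V is open in τ_Q iff π^{-1}(V) ∈ τ.
  V = {}: π^{-1}(V) = ∅ ∈ τ ✓.
  V = {[θ=κ]}: π^{-1}(V) = {θ, κ} ∈ τ ✓.
  V = {[ι]}: π^{-1}(V) = {ι} ∉ τ ✗.
  V = {[θ=κ], [ι]}: π^{-1}(V) = {θ, ι, κ} ∈ τ ✓.
Open sets in the quotient: τ_Q = {{}, {[θ=κ]}, {[θ=κ], [ι]}} (3 elements).


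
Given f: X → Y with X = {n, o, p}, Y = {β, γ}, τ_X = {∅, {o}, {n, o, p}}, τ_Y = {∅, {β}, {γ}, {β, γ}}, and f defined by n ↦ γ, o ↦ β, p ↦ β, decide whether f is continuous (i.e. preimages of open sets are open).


f is NOT continuous.

Compute f^{-1}(U) for each U ∈ τ_Y:
  U = ∅: f^{-1}(U) = ∅ ∈ τ_X ✓.
  U = {β}: f^{-1}(U) = {o, p} ∉ τ_X ✗.
  U = {γ}: f^{-1}(U) = {n} ∉ τ_X ✗.
  U = {β, γ}: f^{-1}(U) = {n, o, p} ∈ τ_X ✓.
Found U = {β} with f^{-1}(U) = {o, p} not in τ_X. Therefore f is NOT continuous.
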